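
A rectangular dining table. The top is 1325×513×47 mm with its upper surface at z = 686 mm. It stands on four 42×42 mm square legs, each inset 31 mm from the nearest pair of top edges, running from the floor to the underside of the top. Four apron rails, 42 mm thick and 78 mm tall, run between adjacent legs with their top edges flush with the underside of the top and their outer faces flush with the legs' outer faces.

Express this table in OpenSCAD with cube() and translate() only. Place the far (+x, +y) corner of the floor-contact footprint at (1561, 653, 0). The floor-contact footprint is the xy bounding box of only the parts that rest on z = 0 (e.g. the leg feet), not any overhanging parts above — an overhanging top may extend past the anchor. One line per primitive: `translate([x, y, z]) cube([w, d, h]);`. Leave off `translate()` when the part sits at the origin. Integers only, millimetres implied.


translate([267, 171, 639]) cube([1325, 513, 47]);
translate([298, 202, 0]) cube([42, 42, 639]);
translate([1519, 202, 0]) cube([42, 42, 639]);
translate([298, 611, 0]) cube([42, 42, 639]);
translate([1519, 611, 0]) cube([42, 42, 639]);
translate([340, 202, 561]) cube([1179, 42, 78]);
translate([340, 611, 561]) cube([1179, 42, 78]);
translate([298, 244, 561]) cube([42, 367, 78]);
translate([1519, 244, 561]) cube([42, 367, 78]);


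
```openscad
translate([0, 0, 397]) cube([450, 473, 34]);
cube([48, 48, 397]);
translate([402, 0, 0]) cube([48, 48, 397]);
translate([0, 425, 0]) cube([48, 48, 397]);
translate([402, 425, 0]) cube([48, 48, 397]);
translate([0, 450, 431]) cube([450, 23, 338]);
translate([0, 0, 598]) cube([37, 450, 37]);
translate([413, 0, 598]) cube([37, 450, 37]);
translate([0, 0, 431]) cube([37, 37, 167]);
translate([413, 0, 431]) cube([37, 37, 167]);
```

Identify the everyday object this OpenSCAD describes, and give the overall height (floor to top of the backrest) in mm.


A chair. The overall height is 769 mm.

A slab on four corner posts with a tall panel at the back — a chair. The seat slab sits at z = 397 with thickness 34, and the 338 mm backrest starts at the seat top, so the overall height is 397 + 34 + 338 = 769 mm.


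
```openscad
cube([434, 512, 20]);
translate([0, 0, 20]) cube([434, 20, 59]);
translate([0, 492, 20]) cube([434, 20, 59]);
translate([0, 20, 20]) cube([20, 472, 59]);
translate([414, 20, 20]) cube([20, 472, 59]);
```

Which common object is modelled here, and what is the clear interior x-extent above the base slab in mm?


An open box. The internal width is 394 mm.

A 434×512 base slab with four walls standing on it — an open box. The base is 434 mm wide and the walls are 20 mm thick, so the internal width is 434 − 2 × 20 = 394 mm.


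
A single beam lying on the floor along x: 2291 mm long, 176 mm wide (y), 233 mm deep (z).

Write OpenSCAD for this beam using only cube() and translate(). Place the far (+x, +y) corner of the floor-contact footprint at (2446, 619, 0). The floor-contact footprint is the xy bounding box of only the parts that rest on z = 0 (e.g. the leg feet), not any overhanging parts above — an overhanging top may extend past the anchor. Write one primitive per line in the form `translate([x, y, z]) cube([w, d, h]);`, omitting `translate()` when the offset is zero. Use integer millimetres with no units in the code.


translate([155, 443, 0]) cube([2291, 176, 233]);


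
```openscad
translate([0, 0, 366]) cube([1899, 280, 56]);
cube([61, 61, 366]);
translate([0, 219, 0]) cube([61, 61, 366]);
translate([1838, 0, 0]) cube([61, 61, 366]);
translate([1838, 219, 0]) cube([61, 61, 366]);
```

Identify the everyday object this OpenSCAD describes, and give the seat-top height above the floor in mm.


A bench. The seat-top height is 422 mm.

A long slab on four corner posts — a bench. The slab sits at z = 366 with thickness 56, so the top is 366 + 56 = 422 mm.


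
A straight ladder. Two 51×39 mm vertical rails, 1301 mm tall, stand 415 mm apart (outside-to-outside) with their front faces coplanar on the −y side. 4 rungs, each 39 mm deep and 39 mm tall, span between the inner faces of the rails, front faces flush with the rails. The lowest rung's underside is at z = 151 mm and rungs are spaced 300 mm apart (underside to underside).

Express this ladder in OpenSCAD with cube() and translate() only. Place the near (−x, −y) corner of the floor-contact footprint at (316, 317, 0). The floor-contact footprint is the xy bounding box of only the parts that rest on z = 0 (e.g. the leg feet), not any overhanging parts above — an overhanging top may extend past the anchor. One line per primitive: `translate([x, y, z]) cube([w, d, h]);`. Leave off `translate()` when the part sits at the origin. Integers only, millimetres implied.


// rung span = 415 - 2*51 = 313
// rung[k] z = 151 + k*300
translate([316, 317, 0]) cube([51, 39, 1301]);
translate([680, 317, 0]) cube([51, 39, 1301]);
translate([367, 317, 151]) cube([313, 39, 39]);
translate([367, 317, 451]) cube([313, 39, 39]);
translate([367, 317, 751]) cube([313, 39, 39]);
translate([367, 317, 1051]) cube([313, 39, 39]);


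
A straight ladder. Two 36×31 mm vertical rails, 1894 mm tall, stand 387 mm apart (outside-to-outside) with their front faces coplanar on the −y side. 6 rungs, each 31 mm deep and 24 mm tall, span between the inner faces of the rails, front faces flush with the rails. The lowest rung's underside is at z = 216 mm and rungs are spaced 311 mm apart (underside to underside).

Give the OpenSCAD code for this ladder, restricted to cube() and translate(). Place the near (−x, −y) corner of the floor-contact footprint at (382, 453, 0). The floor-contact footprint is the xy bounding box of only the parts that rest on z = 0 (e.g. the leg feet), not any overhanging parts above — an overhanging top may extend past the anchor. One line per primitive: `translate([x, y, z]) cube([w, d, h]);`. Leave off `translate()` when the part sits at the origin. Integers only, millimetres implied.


translate([382, 453, 0]) cube([36, 31, 1894]);
translate([733, 453, 0]) cube([36, 31, 1894]);
translate([418, 453, 216]) cube([315, 31, 24]);
translate([418, 453, 527]) cube([315, 31, 24]);
translate([418, 453, 838]) cube([315, 31, 24]);
translate([418, 453, 1149]) cube([315, 31, 24]);
translate([418, 453, 1460]) cube([315, 31, 24]);
translate([418, 453, 1771]) cube([315, 31, 24]);


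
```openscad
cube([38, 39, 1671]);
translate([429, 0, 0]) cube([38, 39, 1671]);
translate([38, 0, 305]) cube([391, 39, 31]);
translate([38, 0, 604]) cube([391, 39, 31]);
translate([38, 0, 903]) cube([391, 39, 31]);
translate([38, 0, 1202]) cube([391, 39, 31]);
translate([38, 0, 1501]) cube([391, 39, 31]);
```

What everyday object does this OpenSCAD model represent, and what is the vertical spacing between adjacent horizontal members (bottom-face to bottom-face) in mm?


A ladder. The rung spacing is 299 mm.

Two tall 38×39 posts with 5 short bars between them — a ladder. Adjacent rungs sit at z = 305 and z = 604, so the spacing is 604 − 305 = 299 mm.


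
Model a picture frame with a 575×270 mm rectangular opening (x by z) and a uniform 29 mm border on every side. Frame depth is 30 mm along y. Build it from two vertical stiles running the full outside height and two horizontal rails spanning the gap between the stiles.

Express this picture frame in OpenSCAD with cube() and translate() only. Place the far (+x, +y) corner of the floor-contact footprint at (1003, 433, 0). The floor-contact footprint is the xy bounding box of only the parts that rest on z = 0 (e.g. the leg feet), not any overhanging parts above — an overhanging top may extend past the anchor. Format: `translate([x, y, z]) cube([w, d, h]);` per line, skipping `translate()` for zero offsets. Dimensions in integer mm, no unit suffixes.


translate([370, 403, 0]) cube([29, 30, 328]);
translate([974, 403, 0]) cube([29, 30, 328]);
translate([399, 403, 0]) cube([575, 30, 29]);
translate([399, 403, 299]) cube([575, 30, 29]);


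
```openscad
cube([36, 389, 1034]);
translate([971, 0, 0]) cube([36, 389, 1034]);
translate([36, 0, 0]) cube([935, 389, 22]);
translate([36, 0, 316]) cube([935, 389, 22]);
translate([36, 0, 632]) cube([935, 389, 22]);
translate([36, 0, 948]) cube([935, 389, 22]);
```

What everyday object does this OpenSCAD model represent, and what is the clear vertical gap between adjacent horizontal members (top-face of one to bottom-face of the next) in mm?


A bookshelf. The clear shelf gap is 294 mm.

Two tall side panels with 4 horizontal boards between them — a bookshelf. The first two shelf undersides are at z = 0 and z = 316; with shelf thickness 22, the clear gap is 316 − 0 − 22 = 294 mm.


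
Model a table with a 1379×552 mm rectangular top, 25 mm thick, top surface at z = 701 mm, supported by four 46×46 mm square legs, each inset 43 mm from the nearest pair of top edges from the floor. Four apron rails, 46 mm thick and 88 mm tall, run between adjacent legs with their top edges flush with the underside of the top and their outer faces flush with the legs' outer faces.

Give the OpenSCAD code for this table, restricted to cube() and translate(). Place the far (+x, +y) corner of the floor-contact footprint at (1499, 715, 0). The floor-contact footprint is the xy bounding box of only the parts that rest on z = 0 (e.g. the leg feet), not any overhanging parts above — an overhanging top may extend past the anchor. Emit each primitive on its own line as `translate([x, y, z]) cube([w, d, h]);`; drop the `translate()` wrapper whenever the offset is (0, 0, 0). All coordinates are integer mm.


// leg_h = 701 - 25 = 676
// apron z = 676 - 88 = 588
translate([163, 206, 676]) cube([1379, 552, 25]);
translate([206, 249, 0]) cube([46, 46, 676]);
translate([1453, 249, 0]) cube([46, 46, 676]);
translate([206, 669, 0]) cube([46, 46, 676]);
translate([1453, 669, 0]) cube([46, 46, 676]);
translate([252, 249, 588]) cube([1201, 46, 88]);
translate([252, 669, 588]) cube([1201, 46, 88]);
translate([206, 295, 588]) cube([46, 374, 88]);
translate([1453, 295, 588]) cube([46, 374, 88]);


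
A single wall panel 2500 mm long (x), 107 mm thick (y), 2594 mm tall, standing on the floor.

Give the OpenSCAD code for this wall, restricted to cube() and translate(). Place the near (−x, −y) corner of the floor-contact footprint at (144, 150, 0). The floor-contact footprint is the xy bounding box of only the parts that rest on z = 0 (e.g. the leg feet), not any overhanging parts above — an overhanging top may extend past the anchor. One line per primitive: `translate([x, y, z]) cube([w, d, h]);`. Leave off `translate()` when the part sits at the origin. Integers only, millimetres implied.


translate([144, 150, 0]) cube([2500, 107, 2594]);


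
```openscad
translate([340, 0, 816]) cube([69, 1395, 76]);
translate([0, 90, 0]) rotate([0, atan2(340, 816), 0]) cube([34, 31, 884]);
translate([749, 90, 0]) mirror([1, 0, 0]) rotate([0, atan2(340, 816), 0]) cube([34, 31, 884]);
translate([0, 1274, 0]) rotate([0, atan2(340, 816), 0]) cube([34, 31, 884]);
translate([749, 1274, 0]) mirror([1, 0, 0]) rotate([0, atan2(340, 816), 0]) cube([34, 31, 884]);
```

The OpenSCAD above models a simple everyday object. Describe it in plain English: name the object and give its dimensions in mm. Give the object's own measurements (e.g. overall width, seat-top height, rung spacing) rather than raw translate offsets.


A sawhorse. A 69×1395×76 mm beam (x, y, z) sits on two A-frame leg pairs. Each pair is two raked legs of 34×31 mm section (31 mm along y) splaying symmetrically in x. Each leg rises 816 mm vertically over 340 mm of horizontal reach and is 884 mm long along its own axis. Every leg's outer bottom edge rests on the floor and its outer top edge meets a bottom edge of the beam — the left legs (tilting toward +x) meet the beam's −x bottom edge, the right legs (their mirror images, tilting toward −x) meet its +x bottom edge — so the leg tops tuck under the beam, the beam's underside is 816 mm above the floor, and the feet are 749 mm apart outside-to-outside with the beam centred between them. The two leg pairs are set in 90 mm from either end of the beam.


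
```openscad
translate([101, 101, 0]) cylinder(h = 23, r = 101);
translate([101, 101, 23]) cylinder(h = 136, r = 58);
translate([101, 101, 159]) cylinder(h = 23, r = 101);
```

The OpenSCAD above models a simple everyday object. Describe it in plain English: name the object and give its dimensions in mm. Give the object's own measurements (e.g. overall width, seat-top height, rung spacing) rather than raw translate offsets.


A spool: two coaxial disc flanges of radius 101 mm and thickness 23 mm, joined by a core cylinder of radius 58 mm and height 136 mm. The lower flange rests on z = 0 and the three cylinders share a vertical axis.


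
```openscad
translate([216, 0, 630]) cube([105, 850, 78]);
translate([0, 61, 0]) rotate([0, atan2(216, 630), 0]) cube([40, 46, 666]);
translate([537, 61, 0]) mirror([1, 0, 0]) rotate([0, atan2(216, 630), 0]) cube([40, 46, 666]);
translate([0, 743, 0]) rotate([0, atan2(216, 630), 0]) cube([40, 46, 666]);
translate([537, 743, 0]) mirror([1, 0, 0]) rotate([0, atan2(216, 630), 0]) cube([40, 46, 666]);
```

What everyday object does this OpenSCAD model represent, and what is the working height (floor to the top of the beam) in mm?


A sawhorse. The overall height is 708 mm.

A beam across two mirrored pairs of raked legs — a sawhorse. The beam's underside is at z = 630 (matching the legs' vertical rise in atan2(216, 630)) and the beam is 78 mm tall, so its top is at 630 + 78 = 708 mm. The raked legs top out at the beam's underside, so that is the highest point.


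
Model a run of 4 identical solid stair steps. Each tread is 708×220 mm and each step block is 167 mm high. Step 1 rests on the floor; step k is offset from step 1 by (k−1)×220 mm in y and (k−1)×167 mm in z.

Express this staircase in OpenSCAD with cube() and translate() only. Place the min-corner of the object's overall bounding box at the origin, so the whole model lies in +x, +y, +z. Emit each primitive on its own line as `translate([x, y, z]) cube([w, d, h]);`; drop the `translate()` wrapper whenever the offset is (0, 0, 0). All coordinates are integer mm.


cube([708, 220, 167]);
translate([0, 220, 167]) cube([708, 220, 167]);
translate([0, 440, 334]) cube([708, 220, 167]);
translate([0, 660, 501]) cube([708, 220, 167]);


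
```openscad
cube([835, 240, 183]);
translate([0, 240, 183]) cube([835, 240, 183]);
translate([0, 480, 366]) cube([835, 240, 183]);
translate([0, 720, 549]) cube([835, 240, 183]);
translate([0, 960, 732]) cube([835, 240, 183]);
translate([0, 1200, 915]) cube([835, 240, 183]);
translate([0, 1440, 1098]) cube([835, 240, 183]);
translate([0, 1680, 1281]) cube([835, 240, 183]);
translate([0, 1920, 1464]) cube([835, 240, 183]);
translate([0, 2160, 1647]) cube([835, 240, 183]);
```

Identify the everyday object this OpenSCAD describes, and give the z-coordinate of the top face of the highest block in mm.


A staircase. The total rise is 1830 mm.

10 identical blocks, each offset up and back from the previous — a staircase. Each step is 183 mm tall and there are 10 of them, so the total rise is 10 × 183 = 1830 mm.


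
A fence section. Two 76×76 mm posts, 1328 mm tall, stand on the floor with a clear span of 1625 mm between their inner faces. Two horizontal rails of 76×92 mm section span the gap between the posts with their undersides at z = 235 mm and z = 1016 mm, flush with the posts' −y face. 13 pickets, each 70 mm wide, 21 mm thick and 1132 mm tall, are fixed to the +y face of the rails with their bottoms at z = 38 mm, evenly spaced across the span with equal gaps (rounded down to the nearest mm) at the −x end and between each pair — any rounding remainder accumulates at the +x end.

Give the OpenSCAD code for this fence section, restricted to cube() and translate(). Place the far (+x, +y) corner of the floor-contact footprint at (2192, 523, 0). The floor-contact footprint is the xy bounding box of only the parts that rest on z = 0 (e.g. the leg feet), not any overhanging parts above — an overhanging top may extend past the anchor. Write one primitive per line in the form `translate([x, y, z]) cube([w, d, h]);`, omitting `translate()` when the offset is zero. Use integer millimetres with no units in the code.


translate([415, 447, 0]) cube([76, 76, 1328]);
translate([2116, 447, 0]) cube([76, 76, 1328]);
translate([491, 447, 235]) cube([1625, 76, 92]);
translate([491, 447, 1016]) cube([1625, 76, 92]);
translate([542, 523, 38]) cube([70, 21, 1132]);
translate([663, 523, 38]) cube([70, 21, 1132]);
translate([784, 523, 38]) cube([70, 21, 1132]);
translate([905, 523, 38]) cube([70, 21, 1132]);
translate([1026, 523, 38]) cube([70, 21, 1132]);
translate([1147, 523, 38]) cube([70, 21, 1132]);
translate([1268, 523, 38]) cube([70, 21, 1132]);
translate([1389, 523, 38]) cube([70, 21, 1132]);
translate([1510, 523, 38]) cube([70, 21, 1132]);
translate([1631, 523, 38]) cube([70, 21, 1132]);
translate([1752, 523, 38]) cube([70, 21, 1132]);
translate([1873, 523, 38]) cube([70, 21, 1132]);
translate([1994, 523, 38]) cube([70, 21, 1132]);


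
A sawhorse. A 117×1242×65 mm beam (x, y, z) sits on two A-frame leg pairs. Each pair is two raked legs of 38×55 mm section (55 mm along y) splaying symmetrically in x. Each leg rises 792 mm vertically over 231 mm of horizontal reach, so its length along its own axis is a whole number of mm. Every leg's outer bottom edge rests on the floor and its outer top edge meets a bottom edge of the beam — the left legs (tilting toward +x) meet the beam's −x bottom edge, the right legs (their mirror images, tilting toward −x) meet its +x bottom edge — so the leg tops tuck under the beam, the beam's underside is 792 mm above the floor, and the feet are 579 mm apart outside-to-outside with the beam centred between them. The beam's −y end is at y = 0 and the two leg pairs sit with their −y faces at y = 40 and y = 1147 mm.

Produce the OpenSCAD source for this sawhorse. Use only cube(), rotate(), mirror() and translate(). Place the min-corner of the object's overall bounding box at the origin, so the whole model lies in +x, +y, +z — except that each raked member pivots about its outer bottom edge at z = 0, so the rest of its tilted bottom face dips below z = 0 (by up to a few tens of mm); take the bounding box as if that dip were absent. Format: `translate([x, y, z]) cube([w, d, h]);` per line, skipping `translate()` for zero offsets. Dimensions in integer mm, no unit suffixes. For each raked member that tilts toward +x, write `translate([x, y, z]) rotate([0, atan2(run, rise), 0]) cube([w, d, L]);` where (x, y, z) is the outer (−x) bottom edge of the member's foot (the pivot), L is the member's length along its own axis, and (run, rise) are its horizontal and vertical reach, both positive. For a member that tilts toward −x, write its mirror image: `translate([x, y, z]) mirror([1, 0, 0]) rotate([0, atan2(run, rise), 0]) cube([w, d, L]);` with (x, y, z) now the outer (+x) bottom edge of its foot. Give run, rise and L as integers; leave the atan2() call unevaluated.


translate([231, 0, 792]) cube([117, 1242, 65]);
translate([0, 40, 0]) rotate([0, atan2(231, 792), 0]) cube([38, 55, 825]);
translate([579, 40, 0]) mirror([1, 0, 0]) rotate([0, atan2(231, 792), 0]) cube([38, 55, 825]);
translate([0, 1147, 0]) rotate([0, atan2(231, 792), 0]) cube([38, 55, 825]);
translate([579, 1147, 0]) mirror([1, 0, 0]) rotate([0, atan2(231, 792), 0]) cube([38, 55, 825]);


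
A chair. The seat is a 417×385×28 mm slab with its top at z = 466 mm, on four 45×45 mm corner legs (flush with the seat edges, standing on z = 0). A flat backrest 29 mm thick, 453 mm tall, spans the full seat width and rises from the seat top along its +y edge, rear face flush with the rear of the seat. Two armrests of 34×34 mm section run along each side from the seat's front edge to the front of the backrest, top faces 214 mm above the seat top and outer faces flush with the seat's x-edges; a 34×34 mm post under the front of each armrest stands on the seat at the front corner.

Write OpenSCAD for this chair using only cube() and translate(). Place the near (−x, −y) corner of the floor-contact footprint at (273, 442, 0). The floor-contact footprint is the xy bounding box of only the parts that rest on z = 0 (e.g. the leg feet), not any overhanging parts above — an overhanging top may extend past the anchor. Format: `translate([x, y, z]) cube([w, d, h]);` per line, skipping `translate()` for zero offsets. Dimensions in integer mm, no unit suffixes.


translate([273, 442, 438]) cube([417, 385, 28]);
translate([273, 442, 0]) cube([45, 45, 438]);
translate([645, 442, 0]) cube([45, 45, 438]);
translate([273, 782, 0]) cube([45, 45, 438]);
translate([645, 782, 0]) cube([45, 45, 438]);
translate([273, 798, 466]) cube([417, 29, 453]);
translate([273, 442, 646]) cube([34, 356, 34]);
translate([656, 442, 646]) cube([34, 356, 34]);
translate([273, 442, 466]) cube([34, 34, 180]);
translate([656, 442, 466]) cube([34, 34, 180]);


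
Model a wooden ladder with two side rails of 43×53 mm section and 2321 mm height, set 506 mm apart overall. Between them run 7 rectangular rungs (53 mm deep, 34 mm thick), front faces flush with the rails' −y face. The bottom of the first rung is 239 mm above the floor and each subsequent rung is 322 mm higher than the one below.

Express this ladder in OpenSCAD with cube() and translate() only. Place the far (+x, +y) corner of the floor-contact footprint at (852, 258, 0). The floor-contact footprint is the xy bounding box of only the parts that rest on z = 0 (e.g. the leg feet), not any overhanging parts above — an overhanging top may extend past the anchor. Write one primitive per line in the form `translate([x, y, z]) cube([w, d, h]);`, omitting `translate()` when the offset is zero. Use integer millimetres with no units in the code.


translate([346, 205, 0]) cube([43, 53, 2321]);
translate([809, 205, 0]) cube([43, 53, 2321]);
translate([389, 205, 239]) cube([420, 53, 34]);
translate([389, 205, 561]) cube([420, 53, 34]);
translate([389, 205, 883]) cube([420, 53, 34]);
translate([389, 205, 1205]) cube([420, 53, 34]);
translate([389, 205, 1527]) cube([420, 53, 34]);
translate([389, 205, 1849]) cube([420, 53, 34]);
translate([389, 205, 2171]) cube([420, 53, 34]);


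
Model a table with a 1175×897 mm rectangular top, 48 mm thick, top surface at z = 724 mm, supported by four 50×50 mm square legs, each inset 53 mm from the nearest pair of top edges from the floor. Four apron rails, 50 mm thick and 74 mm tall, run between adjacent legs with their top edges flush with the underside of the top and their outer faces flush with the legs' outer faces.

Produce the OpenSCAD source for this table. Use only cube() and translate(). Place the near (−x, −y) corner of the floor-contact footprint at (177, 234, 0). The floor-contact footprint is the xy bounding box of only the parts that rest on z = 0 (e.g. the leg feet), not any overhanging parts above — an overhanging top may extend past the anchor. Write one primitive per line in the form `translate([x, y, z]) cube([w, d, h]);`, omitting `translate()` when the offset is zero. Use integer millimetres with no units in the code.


// leg_h = 724 - 48 = 676
// apron z = 676 - 74 = 602
translate([124, 181, 676]) cube([1175, 897, 48]);
translate([177, 234, 0]) cube([50, 50, 676]);
translate([1196, 234, 0]) cube([50, 50, 676]);
translate([177, 975, 0]) cube([50, 50, 676]);
translate([1196, 975, 0]) cube([50, 50, 676]);
translate([227, 234, 602]) cube([969, 50, 74]);
translate([227, 975, 602]) cube([969, 50, 74]);
translate([177, 284, 602]) cube([50, 691, 74]);
translate([1196, 284, 602]) cube([50, 691, 74]);


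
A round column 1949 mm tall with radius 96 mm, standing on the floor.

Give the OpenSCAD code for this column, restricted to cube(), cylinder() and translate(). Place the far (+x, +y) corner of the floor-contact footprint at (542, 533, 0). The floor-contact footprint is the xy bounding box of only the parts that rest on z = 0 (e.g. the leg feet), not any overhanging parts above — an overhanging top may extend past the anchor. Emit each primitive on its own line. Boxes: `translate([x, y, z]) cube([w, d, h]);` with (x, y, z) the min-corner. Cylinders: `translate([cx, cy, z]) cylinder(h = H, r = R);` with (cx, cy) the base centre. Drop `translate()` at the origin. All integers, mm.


translate([446, 437, 0]) cylinder(h = 1949, r = 96);


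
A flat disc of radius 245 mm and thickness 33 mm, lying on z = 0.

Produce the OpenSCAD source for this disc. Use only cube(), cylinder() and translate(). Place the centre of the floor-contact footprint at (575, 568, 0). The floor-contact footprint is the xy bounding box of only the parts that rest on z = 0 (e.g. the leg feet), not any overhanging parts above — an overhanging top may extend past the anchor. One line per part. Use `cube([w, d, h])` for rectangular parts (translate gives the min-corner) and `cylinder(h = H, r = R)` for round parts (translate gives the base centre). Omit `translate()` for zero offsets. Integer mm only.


translate([575, 568, 0]) cylinder(h = 33, r = 245);


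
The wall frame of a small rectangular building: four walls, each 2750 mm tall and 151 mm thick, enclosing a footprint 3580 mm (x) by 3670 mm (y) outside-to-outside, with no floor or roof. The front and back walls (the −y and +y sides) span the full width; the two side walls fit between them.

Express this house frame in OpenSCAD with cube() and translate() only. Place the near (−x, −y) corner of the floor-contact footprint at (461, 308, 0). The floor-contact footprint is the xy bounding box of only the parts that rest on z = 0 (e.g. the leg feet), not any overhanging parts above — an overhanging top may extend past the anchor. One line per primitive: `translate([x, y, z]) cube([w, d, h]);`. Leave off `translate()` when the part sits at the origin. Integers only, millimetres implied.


translate([461, 308, 0]) cube([3580, 151, 2750]);
translate([461, 3827, 0]) cube([3580, 151, 2750]);
translate([461, 459, 0]) cube([151, 3368, 2750]);
translate([3890, 459, 0]) cube([151, 3368, 2750]);


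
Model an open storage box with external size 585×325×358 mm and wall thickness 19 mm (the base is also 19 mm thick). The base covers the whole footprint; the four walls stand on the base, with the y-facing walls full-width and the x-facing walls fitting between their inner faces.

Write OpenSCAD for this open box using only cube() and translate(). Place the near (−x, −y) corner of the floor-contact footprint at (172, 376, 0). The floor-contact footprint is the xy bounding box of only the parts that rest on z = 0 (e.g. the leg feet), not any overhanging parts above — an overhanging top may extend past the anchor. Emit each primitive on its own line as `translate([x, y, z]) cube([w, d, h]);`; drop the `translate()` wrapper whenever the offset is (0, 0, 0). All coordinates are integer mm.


translate([172, 376, 0]) cube([585, 325, 19]);
translate([172, 376, 19]) cube([585, 19, 339]);
translate([172, 682, 19]) cube([585, 19, 339]);
translate([172, 395, 19]) cube([19, 287, 339]);
translate([738, 395, 19]) cube([19, 287, 339]);


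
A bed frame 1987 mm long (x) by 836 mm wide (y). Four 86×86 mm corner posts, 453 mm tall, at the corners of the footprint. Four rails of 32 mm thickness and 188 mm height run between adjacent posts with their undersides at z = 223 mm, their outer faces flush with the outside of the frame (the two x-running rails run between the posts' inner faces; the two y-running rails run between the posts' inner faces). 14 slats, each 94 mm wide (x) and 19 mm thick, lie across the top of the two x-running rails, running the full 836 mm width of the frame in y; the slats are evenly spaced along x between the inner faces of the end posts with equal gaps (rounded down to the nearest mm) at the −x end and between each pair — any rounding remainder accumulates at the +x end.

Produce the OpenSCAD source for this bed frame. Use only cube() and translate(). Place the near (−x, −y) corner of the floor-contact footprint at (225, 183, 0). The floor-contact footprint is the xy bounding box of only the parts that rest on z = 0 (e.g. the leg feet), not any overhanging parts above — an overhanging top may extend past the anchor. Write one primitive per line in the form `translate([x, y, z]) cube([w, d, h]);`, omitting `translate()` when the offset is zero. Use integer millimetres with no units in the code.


translate([225, 183, 0]) cube([86, 86, 453]);
translate([225, 933, 0]) cube([86, 86, 453]);
translate([2126, 183, 0]) cube([86, 86, 453]);
translate([2126, 933, 0]) cube([86, 86, 453]);
translate([311, 183, 223]) cube([1815, 32, 188]);
translate([311, 987, 223]) cube([1815, 32, 188]);
translate([225, 269, 223]) cube([32, 664, 188]);
translate([2180, 269, 223]) cube([32, 664, 188]);
translate([344, 183, 411]) cube([94, 836, 19]);
translate([471, 183, 411]) cube([94, 836, 19]);
translate([598, 183, 411]) cube([94, 836, 19]);
translate([725, 183, 411]) cube([94, 836, 19]);
translate([852, 183, 411]) cube([94, 836, 19]);
translate([979, 183, 411]) cube([94, 836, 19]);
translate([1106, 183, 411]) cube([94, 836, 19]);
translate([1233, 183, 411]) cube([94, 836, 19]);
translate([1360, 183, 411]) cube([94, 836, 19]);
translate([1487, 183, 411]) cube([94, 836, 19]);
translate([1614, 183, 411]) cube([94, 836, 19]);
translate([1741, 183, 411]) cube([94, 836, 19]);
translate([1868, 183, 411]) cube([94, 836, 19]);
translate([1995, 183, 411]) cube([94, 836, 19]);


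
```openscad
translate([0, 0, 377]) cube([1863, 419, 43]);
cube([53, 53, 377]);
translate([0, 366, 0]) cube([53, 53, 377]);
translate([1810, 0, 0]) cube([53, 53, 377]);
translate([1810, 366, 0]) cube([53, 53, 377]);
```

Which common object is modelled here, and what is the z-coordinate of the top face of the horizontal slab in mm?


A bench. The seat-top height is 420 mm.

A long slab on four corner posts — a bench. The slab sits at z = 377 with thickness 43, so the top is 377 + 43 = 420 mm.


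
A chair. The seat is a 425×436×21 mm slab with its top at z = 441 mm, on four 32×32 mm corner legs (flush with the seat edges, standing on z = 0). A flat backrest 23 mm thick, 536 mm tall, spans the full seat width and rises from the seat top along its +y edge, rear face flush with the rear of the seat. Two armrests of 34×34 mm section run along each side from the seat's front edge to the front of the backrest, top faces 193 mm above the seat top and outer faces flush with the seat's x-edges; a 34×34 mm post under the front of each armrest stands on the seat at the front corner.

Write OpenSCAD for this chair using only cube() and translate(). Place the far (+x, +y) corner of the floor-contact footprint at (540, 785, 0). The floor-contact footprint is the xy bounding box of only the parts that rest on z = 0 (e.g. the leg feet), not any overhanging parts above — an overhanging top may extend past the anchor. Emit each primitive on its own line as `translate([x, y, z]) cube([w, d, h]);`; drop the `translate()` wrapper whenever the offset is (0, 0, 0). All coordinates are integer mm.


translate([115, 349, 420]) cube([425, 436, 21]);
translate([115, 349, 0]) cube([32, 32, 420]);
translate([508, 349, 0]) cube([32, 32, 420]);
translate([115, 753, 0]) cube([32, 32, 420]);
translate([508, 753, 0]) cube([32, 32, 420]);
translate([115, 762, 441]) cube([425, 23, 536]);
translate([115, 349, 600]) cube([34, 413, 34]);
translate([506, 349, 600]) cube([34, 413, 34]);
translate([115, 349, 441]) cube([34, 34, 159]);
translate([506, 349, 441]) cube([34, 34, 159]);


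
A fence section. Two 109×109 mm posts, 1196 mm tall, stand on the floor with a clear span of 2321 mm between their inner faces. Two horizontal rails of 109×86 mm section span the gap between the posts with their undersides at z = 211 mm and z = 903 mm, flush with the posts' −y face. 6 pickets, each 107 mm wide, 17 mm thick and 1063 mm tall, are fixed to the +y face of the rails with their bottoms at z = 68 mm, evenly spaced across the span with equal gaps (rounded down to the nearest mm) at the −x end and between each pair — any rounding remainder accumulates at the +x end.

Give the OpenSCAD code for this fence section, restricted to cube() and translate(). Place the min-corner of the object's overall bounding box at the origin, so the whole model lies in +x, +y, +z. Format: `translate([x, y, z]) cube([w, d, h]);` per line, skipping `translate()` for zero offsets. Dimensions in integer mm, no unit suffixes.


cube([109, 109, 1196]);
translate([2430, 0, 0]) cube([109, 109, 1196]);
translate([109, 0, 211]) cube([2321, 109, 86]);
translate([109, 0, 903]) cube([2321, 109, 86]);
translate([348, 109, 68]) cube([107, 17, 1063]);
translate([694, 109, 68]) cube([107, 17, 1063]);
translate([1040, 109, 68]) cube([107, 17, 1063]);
translate([1386, 109, 68]) cube([107, 17, 1063]);
translate([1732, 109, 68]) cube([107, 17, 1063]);
translate([2078, 109, 68]) cube([107, 17, 1063]);


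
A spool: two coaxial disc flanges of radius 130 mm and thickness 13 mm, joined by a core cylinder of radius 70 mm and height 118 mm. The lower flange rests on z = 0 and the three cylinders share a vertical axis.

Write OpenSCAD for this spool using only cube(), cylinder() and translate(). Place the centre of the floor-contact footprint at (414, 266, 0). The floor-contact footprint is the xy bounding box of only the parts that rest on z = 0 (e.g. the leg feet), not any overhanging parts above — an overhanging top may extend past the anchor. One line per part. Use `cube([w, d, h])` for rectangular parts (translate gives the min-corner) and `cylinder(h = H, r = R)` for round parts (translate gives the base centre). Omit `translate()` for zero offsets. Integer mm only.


translate([414, 266, 0]) cylinder(h = 13, r = 130);
translate([414, 266, 13]) cylinder(h = 118, r = 70);
translate([414, 266, 131]) cylinder(h = 13, r = 130);


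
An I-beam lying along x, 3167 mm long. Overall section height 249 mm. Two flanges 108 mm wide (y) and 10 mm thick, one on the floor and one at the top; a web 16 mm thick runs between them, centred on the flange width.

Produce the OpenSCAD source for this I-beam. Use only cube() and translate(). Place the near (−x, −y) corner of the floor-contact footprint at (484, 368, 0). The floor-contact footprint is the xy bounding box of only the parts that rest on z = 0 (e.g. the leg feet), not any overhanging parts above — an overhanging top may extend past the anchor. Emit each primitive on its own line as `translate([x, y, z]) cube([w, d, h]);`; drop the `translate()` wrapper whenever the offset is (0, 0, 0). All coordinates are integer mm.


translate([484, 368, 0]) cube([3167, 108, 10]);
translate([484, 414, 10]) cube([3167, 16, 229]);
translate([484, 368, 239]) cube([3167, 108, 10]);


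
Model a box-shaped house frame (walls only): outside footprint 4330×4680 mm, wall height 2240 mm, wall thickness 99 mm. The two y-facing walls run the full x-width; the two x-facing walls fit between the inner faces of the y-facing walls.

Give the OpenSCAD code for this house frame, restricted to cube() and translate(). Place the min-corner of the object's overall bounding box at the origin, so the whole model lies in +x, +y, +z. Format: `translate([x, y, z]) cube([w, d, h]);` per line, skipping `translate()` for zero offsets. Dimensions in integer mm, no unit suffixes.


cube([4330, 99, 2240]);
translate([0, 4581, 0]) cube([4330, 99, 2240]);
translate([0, 99, 0]) cube([99, 4482, 2240]);
translate([4231, 99, 0]) cube([99, 4482, 2240]);


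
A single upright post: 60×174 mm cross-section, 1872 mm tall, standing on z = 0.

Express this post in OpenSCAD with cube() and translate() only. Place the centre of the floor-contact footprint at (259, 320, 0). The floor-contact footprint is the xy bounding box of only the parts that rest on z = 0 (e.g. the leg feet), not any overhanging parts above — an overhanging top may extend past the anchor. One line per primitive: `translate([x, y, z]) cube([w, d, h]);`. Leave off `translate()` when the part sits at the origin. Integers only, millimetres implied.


translate([229, 233, 0]) cube([60, 174, 1872]);


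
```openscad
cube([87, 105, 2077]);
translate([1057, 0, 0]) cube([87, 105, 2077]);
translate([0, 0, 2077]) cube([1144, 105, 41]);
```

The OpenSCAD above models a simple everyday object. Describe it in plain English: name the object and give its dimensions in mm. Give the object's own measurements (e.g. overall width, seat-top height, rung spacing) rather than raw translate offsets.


A door frame. The clear opening is 970 mm wide and 2077 mm high. Two 87 mm wide jambs, 105 mm deep, stand either side of the opening from the floor to the top of the opening. A 41 mm thick head sits across the top of both jambs, spanning the full outside width of the frame.


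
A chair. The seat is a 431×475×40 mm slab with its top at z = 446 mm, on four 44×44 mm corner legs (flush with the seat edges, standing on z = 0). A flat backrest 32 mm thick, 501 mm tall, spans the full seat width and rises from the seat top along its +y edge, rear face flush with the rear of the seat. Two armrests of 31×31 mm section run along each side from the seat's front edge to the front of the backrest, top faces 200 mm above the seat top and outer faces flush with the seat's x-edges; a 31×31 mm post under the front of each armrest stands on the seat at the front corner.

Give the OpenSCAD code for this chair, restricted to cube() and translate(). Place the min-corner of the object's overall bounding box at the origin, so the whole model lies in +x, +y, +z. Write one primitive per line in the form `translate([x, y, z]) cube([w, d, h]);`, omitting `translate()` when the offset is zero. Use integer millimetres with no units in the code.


translate([0, 0, 406]) cube([431, 475, 40]);
cube([44, 44, 406]);
translate([387, 0, 0]) cube([44, 44, 406]);
translate([0, 431, 0]) cube([44, 44, 406]);
translate([387, 431, 0]) cube([44, 44, 406]);
translate([0, 443, 446]) cube([431, 32, 501]);
translate([0, 0, 615]) cube([31, 443, 31]);
translate([400, 0, 615]) cube([31, 443, 31]);
translate([0, 0, 446]) cube([31, 31, 169]);
translate([400, 0, 446]) cube([31, 31, 169]);


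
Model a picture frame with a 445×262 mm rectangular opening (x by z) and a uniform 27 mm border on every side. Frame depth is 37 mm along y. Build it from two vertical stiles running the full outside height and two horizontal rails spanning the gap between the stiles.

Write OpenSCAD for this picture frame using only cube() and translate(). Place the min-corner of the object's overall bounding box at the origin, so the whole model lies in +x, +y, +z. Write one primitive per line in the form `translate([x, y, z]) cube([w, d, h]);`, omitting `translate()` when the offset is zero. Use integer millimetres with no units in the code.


cube([27, 37, 316]);
translate([472, 0, 0]) cube([27, 37, 316]);
translate([27, 0, 0]) cube([445, 37, 27]);
translate([27, 0, 289]) cube([445, 37, 27]);


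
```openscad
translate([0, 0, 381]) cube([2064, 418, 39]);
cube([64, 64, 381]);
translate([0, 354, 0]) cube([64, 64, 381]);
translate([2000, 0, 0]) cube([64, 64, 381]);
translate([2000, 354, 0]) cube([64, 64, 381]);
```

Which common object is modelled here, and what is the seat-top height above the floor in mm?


A bench. The seat-top height is 420 mm.

A long slab on four corner posts — a bench. The slab sits at z = 381 with thickness 39, so the top is 381 + 39 = 420 mm.


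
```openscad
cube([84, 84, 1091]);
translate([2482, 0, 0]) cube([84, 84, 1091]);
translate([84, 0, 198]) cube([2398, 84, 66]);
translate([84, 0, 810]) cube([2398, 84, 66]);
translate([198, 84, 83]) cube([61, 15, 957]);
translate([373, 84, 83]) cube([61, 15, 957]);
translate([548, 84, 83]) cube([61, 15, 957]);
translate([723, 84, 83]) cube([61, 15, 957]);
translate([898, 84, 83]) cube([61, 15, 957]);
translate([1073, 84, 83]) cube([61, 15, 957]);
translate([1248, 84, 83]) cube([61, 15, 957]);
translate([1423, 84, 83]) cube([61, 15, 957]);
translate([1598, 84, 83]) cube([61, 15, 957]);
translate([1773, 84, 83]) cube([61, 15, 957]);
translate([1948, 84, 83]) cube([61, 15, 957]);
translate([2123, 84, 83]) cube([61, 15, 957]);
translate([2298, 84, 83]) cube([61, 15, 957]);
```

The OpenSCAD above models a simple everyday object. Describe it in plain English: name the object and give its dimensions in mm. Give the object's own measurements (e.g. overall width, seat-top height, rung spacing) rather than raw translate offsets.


A fence section. Two 84×84 mm posts, 1091 mm tall, stand on the floor with a clear span of 2398 mm between their inner faces. Two horizontal rails of 84×66 mm section span the gap between the posts with their undersides at z = 198 mm and z = 810 mm, flush with the posts' −y face. 13 pickets, each 61 mm wide, 15 mm thick and 957 mm tall, are fixed to the +y face of the rails with their bottoms at z = 83 mm, spaced across the span with a 114 mm gap after the −x post and between neighbouring pickets, with 123 mm left before the +x post.
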